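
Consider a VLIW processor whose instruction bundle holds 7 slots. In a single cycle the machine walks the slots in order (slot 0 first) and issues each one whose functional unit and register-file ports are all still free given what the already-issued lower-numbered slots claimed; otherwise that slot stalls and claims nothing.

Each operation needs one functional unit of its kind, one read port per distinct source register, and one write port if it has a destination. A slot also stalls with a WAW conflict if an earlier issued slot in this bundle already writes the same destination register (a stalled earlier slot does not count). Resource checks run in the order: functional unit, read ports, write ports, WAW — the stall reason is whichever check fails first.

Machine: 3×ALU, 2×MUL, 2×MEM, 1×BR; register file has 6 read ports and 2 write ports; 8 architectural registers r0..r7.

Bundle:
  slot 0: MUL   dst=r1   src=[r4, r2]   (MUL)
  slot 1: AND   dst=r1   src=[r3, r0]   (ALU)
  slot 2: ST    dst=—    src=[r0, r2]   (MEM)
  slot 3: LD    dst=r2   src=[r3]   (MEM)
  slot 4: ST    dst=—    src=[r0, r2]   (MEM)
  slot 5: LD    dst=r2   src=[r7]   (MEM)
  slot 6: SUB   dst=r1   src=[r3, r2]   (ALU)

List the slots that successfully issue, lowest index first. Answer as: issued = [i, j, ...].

(0) want 1×MUL +2rd +1wr — yes → AL3|MU1|ME2|BR1|rd4|wr1
(1) want 1×ALU +2rd +1wr — WAW → AL3|MU1|ME2|BR1|rd4|wr1
(2) want 1×MEM +2rd +0wr — yes → AL3|MU1|ME1|BR1|rd2|wr1
(3) want 1×MEM +1rd +1wr — yes → AL3|MU1|ME0|BR1|rd1|wr0
(4) want 1×MEM +2rd +0wr — FU → AL3|MU1|ME0|BR1|rd1|wr0
(5) want 1×MEM +1rd +1wr — FU → AL3|MU1|ME0|BR1|rd1|wr0
(6) want 1×ALU +2rd +1wr — RD_PORT → AL3|MU1|ME0|BR1|rd1|wr0

issued = [0, 2, 3]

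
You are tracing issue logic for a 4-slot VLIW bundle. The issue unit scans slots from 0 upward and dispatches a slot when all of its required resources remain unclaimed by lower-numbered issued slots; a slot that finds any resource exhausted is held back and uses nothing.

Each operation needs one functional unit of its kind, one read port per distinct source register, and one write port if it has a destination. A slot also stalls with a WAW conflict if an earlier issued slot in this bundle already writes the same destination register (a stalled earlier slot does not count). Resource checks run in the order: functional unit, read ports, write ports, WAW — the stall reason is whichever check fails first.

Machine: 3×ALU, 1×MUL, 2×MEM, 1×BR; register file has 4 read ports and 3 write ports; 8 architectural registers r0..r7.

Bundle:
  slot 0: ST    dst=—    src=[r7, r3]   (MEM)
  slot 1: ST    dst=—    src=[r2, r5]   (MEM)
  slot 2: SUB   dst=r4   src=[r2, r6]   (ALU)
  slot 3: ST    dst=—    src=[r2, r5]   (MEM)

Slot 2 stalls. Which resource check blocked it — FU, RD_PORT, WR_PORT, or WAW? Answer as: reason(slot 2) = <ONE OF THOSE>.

  0. MEM ⇒ go  {3A/1Mu/1Ld/1B | 2r 3w}
  1. MEM ⇒ go  {3A/1Mu/0Ld/1B | 0r 3w}
  2. ALU→r4 ⇒ no(RD_PORT)  {3A/1Mu/0Ld/1B | 0r 3w}
  3. MEM ⇒ no(FU)  {3A/1Mu/0Ld/1B | 0r 3w}

reason(slot 2) = RD_PORT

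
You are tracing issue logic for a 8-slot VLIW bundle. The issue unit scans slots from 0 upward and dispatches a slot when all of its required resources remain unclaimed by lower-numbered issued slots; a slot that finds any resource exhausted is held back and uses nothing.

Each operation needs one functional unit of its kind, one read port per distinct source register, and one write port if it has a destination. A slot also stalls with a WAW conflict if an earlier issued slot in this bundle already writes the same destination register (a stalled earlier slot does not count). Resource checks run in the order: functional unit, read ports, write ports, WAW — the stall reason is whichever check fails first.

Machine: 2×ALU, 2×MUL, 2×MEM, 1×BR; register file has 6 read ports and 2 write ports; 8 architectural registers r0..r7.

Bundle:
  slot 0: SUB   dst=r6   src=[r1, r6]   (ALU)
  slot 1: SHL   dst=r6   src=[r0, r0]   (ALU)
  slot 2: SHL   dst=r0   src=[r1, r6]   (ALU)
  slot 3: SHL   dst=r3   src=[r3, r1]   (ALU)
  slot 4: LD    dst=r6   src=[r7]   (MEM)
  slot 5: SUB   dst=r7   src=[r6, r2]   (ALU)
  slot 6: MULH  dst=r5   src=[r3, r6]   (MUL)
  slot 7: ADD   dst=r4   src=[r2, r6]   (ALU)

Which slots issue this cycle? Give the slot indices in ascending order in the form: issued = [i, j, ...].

(0) want 1×ALU +2rd +1wr — yes → AL1|MU2|ME2|BR1|rd4|wr1
(1) want 1×ALU +1rd +1wr — WAW → AL1|MU2|ME2|BR1|rd4|wr1
(2) want 1×ALU +2rd +1wr — yes → AL0|MU2|ME2|BR1|rd2|wr0
(3) want 1×ALU +2rd +1wr — FU → AL0|MU2|ME2|BR1|rd2|wr0
(4) want 1×MEM +1rd +1wr — WR_PORT → AL0|MU2|ME2|BR1|rd2|wr0
(5) want 1×ALU +2rd +1wr — FU → AL0|MU2|ME2|BR1|rd2|wr0
(6) want 1×MUL +2rd +1wr — WR_PORT → AL0|MU2|ME2|BR1|rd2|wr0
(7) want 1×ALU +2rd +1wr — FU → AL0|MU2|ME2|BR1|rd2|wr0

issued = [0, 2]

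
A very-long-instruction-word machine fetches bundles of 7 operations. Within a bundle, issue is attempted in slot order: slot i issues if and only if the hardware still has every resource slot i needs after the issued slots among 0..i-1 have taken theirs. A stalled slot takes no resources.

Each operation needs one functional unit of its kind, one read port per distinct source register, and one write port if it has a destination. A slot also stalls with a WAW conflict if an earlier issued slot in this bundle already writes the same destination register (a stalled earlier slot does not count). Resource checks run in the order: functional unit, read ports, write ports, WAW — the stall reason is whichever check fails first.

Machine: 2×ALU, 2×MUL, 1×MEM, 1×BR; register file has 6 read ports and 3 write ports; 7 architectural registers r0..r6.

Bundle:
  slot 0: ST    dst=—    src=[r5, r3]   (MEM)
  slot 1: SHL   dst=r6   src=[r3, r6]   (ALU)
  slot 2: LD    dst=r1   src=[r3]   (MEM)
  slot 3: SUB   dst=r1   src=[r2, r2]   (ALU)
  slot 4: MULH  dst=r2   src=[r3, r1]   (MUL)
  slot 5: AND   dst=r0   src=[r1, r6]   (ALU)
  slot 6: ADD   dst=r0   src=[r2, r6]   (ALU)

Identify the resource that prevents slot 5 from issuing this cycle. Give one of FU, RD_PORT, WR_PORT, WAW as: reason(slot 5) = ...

reason(slot 5) = FU

slot 0 (MEM): ISSUE — free A2,Mu2,Ld0,B1 rp4 wp3
slot 1 (ALU): ISSUE — free A1,Mu2,Ld0,B1 rp2 wp2
slot 2 (MEM): stall FU — free A1,Mu2,Ld0,B1 rp2 wp2
slot 3 (ALU): ISSUE — free A0,Mu2,Ld0,B1 rp1 wp1
slot 4 (MUL): stall RD_PORT — free A0,Mu2,Ld0,B1 rp1 wp1
slot 5 (ALU): stall FU — free A0,Mu2,Ld0,B1 rp1 wp1
slot 6 (ALU): stall FU — free A0,Mu2,Ld0,B1 rp1 wp1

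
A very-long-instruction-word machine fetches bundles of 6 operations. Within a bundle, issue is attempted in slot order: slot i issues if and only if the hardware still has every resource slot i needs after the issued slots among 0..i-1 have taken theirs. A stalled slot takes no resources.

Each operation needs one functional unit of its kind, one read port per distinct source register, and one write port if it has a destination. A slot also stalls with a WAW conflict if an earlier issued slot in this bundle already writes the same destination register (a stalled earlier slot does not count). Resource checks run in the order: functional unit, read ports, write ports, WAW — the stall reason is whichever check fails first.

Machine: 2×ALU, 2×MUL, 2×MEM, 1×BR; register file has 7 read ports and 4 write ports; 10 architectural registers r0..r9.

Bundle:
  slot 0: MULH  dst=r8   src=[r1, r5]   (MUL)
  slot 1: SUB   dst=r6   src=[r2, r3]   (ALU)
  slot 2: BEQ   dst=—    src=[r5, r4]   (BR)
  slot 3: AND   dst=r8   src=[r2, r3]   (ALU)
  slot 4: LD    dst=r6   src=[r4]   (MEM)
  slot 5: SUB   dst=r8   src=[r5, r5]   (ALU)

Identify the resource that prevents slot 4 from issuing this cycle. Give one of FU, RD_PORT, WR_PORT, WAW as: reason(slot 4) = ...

reason(slot 4) = WAW

  0. MUL→r8 ⇒ go  {2A/1Mu/2Ld/1B | 5r 3w}
  1. ALU→r6 ⇒ go  {1A/1Mu/2Ld/1B | 3r 2w}
  2. BR ⇒ go  {1A/1Mu/2Ld/0B | 1r 2w}
  3. ALU→r8 ⇒ no(RD_PORT)  {1A/1Mu/2Ld/0B | 1r 2w}
  4. MEM→r6 ⇒ no(WAW)  {1A/1Mu/2Ld/0B | 1r 2w}
  5. ALU→r8 ⇒ no(WAW)  {1A/1Mu/2Ld/0B | 1r 2w}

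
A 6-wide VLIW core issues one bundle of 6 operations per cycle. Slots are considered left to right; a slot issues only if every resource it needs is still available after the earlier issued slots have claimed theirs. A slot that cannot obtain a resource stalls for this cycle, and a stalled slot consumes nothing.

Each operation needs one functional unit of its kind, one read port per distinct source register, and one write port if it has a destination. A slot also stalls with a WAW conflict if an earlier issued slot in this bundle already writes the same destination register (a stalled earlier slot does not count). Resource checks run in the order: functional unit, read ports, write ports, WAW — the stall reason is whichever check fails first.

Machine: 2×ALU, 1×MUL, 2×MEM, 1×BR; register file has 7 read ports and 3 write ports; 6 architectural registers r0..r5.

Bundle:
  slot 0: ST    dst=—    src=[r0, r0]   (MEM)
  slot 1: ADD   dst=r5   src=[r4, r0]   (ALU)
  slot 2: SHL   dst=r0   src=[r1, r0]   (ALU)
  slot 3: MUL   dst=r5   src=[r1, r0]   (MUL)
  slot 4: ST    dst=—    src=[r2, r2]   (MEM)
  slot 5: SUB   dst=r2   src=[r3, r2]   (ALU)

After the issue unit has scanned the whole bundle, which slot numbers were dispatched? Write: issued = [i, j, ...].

#0 MEM src=r0,r0 dispatched  <A:2 Mu:1 Ld:1 B:1 rd:6 wr:3>
#1 ALU src=r4,r0 dispatched  <A:1 Mu:1 Ld:1 B:1 rd:4 wr:2>
#2 ALU src=r1,r0 dispatched  <A:0 Mu:1 Ld:1 B:1 rd:2 wr:1>
#3 MUL src=r1,r0 held:WAW  <A:0 Mu:1 Ld:1 B:1 rd:2 wr:1>
#4 MEM src=r2,r2 dispatched  <A:0 Mu:1 Ld:0 B:1 rd:1 wr:1>
#5 ALU src=r3,r2 held:FU  <A:0 Mu:1 Ld:0 B:1 rd:1 wr:1>

issued = [0, 1, 2, 4]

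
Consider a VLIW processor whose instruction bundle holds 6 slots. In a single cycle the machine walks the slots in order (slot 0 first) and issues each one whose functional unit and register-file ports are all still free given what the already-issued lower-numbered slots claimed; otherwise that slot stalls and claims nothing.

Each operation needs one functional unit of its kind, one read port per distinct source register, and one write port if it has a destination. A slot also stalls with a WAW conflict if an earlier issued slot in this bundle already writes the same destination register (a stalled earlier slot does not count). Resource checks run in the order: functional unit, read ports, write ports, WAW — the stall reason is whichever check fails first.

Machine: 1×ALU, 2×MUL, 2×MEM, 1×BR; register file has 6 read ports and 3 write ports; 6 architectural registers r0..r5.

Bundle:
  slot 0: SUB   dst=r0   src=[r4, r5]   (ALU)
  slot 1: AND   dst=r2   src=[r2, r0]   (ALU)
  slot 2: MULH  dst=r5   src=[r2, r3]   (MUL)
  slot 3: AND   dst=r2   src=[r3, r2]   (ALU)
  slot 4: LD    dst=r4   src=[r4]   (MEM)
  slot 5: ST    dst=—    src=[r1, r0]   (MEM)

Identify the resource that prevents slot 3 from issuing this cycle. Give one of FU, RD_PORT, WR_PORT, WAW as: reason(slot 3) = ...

reason(slot 3) = FU

#0 ALU src=r4,r5 dispatched  <A:0 Mu:2 Ld:2 B:1 rd:4 wr:2>
#1 ALU src=r2,r0 held:FU  <A:0 Mu:2 Ld:2 B:1 rd:4 wr:2>
#2 MUL src=r2,r3 dispatched  <A:0 Mu:1 Ld:2 B:1 rd:2 wr:1>
#3 ALU src=r3,r2 held:FU  <A:0 Mu:1 Ld:2 B:1 rd:2 wr:1>
#4 MEM src=r4 dispatched  <A:0 Mu:1 Ld:1 B:1 rd:1 wr:0>
#5 MEM src=r1,r0 held:RD_PORT  <A:0 Mu:1 Ld:1 B:1 rd:1 wr:0>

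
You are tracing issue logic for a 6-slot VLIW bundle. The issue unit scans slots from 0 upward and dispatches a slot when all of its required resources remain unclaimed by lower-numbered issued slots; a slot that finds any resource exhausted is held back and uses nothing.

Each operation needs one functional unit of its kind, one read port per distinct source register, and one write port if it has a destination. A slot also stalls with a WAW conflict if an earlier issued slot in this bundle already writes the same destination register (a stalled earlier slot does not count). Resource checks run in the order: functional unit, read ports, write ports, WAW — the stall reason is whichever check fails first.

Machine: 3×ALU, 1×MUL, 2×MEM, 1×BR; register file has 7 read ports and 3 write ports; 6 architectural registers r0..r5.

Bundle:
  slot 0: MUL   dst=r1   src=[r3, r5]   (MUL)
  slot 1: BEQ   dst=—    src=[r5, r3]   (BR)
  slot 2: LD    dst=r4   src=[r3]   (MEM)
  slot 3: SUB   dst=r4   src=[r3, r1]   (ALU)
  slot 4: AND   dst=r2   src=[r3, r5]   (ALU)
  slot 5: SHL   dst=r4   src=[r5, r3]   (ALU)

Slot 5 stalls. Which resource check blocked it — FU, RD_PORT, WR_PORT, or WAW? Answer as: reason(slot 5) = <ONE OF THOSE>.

slot 0 (MUL): ISSUE — free A3,Mu0,Ld2,B1 rp5 wp2
slot 1 (BR): ISSUE — free A3,Mu0,Ld2,B0 rp3 wp2
slot 2 (MEM): ISSUE — free A3,Mu0,Ld1,B0 rp2 wp1
slot 3 (ALU): stall WAW — free A3,Mu0,Ld1,B0 rp2 wp1
slot 4 (ALU): ISSUE — free A2,Mu0,Ld1,B0 rp0 wp0
slot 5 (ALU): stall RD_PORT — free A2,Mu0,Ld1,B0 rp0 wp0

reason(slot 5) = RD_PORT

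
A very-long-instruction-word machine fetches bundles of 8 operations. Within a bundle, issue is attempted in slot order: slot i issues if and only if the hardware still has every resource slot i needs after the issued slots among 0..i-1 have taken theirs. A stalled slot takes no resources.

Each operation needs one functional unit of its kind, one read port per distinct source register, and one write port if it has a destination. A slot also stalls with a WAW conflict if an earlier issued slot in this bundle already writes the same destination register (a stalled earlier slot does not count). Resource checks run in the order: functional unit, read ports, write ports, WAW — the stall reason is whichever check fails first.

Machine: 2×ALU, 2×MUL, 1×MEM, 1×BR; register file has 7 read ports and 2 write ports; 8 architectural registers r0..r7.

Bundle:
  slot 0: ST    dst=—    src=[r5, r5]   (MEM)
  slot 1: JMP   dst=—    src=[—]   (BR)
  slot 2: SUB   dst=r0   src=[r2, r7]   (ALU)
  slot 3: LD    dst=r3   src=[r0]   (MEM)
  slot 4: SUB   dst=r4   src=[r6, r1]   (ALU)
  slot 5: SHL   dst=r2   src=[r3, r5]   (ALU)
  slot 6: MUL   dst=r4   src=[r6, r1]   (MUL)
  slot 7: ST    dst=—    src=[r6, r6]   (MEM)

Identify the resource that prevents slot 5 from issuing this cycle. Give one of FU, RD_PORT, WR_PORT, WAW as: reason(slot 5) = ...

  0. MEM ⇒ go  {2A/2Mu/0Ld/1B | 6r 2w}
  1. BR ⇒ go  {2A/2Mu/0Ld/0B | 6r 2w}
  2. ALU→r0 ⇒ go  {1A/2Mu/0Ld/0B | 4r 1w}
  3. MEM→r3 ⇒ no(FU)  {1A/2Mu/0Ld/0B | 4r 1w}
  4. ALU→r4 ⇒ go  {0A/2Mu/0Ld/0B | 2r 0w}
  5. ALU→r2 ⇒ no(FU)  {0A/2Mu/0Ld/0B | 2r 0w}
  6. MUL→r4 ⇒ no(WR_PORT)  {0A/2Mu/0Ld/0B | 2r 0w}
  7. MEM ⇒ no(FU)  {0A/2Mu/0Ld/0B | 2r 0w}

reason(slot 5) = FU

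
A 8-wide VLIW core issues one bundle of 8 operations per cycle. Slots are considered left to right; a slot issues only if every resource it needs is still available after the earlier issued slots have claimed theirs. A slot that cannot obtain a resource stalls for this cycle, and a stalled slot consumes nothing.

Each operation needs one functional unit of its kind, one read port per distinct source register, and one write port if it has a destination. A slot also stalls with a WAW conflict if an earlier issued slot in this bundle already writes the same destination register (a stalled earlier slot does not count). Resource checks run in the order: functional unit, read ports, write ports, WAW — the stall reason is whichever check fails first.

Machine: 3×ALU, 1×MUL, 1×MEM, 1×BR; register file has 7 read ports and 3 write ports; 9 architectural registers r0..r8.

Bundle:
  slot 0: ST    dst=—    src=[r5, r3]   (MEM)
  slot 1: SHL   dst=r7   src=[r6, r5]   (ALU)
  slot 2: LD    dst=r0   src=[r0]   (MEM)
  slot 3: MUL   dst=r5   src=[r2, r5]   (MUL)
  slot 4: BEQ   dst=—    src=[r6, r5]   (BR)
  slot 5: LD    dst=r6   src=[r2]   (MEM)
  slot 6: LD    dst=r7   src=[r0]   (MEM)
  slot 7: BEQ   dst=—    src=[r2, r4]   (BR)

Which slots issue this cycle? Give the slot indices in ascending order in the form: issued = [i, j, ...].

issued = [0, 1, 3]

  0. MEM ⇒ go  {3A/1Mu/0Ld/1B | 5r 3w}
  1. ALU→r7 ⇒ go  {2A/1Mu/0Ld/1B | 3r 2w}
  2. MEM→r0 ⇒ no(FU)  {2A/1Mu/0Ld/1B | 3r 2w}
  3. MUL→r5 ⇒ go  {2A/0Mu/0Ld/1B | 1r 1w}
  4. BR ⇒ no(RD_PORT)  {2A/0Mu/0Ld/1B | 1r 1w}
  5. MEM→r6 ⇒ no(FU)  {2A/0Mu/0Ld/1B | 1r 1w}
  6. MEM→r7 ⇒ no(FU)  {2A/0Mu/0Ld/1B | 1r 1w}
  7. BR ⇒ no(RD_PORT)  {2A/0Mu/0Ld/1B | 1r 1w}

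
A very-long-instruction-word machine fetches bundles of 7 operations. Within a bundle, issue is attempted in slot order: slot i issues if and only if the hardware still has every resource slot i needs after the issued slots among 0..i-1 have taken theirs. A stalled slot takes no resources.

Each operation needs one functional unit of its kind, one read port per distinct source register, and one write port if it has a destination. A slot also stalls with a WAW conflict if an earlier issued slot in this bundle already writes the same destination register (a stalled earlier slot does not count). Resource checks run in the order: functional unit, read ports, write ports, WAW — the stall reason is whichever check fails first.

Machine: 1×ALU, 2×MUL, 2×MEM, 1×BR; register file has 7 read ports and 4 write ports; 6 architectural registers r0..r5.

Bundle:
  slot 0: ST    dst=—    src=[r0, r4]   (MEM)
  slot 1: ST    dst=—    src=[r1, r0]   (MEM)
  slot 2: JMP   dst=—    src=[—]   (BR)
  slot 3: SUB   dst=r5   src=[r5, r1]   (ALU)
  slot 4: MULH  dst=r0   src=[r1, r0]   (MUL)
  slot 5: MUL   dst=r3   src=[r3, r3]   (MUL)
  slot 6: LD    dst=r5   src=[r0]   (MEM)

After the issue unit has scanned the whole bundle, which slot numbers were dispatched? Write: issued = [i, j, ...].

issued = [0, 1, 2, 3, 5]

slot 0 (MEM): ISSUE — free A1,Mu2,Ld1,B1 rp5 wp4
slot 1 (MEM): ISSUE — free A1,Mu2,Ld0,B1 rp3 wp4
slot 2 (BR): ISSUE — free A1,Mu2,Ld0,B0 rp3 wp4
slot 3 (ALU): ISSUE — free A0,Mu2,Ld0,B0 rp1 wp3
slot 4 (MUL): stall RD_PORT — free A0,Mu2,Ld0,B0 rp1 wp3
slot 5 (MUL): ISSUE — free A0,Mu1,Ld0,B0 rp0 wp2
slot 6 (MEM): stall FU — free A0,Mu1,Ld0,B0 rp0 wp2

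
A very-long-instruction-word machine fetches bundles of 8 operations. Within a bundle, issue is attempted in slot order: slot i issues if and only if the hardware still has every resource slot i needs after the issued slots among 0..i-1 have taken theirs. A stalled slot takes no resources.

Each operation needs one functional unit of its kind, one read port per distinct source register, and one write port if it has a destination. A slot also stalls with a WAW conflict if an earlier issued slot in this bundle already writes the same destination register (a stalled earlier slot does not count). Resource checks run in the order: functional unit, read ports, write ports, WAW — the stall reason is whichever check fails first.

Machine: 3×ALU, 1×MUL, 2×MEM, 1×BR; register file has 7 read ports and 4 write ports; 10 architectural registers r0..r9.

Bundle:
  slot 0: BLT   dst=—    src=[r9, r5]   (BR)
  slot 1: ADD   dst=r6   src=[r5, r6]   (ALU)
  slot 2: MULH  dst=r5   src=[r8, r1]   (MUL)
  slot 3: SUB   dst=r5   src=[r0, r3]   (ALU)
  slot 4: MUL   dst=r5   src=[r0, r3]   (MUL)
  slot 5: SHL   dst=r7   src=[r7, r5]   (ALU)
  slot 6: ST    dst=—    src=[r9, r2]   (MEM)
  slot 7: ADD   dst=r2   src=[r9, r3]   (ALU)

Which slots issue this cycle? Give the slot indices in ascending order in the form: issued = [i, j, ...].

  0. BR ⇒ go  {3A/1Mu/2Ld/0B | 5r 4w}
  1. ALU→r6 ⇒ go  {2A/1Mu/2Ld/0B | 3r 3w}
  2. MUL→r5 ⇒ go  {2A/0Mu/2Ld/0B | 1r 2w}
  3. ALU→r5 ⇒ no(RD_PORT)  {2A/0Mu/2Ld/0B | 1r 2w}
  4. MUL→r5 ⇒ no(FU)  {2A/0Mu/2Ld/0B | 1r 2w}
  5. ALU→r7 ⇒ no(RD_PORT)  {2A/0Mu/2Ld/0B | 1r 2w}
  6. MEM ⇒ no(RD_PORT)  {2A/0Mu/2Ld/0B | 1r 2w}
  7. ALU→r2 ⇒ no(RD_PORT)  {2A/0Mu/2Ld/0B | 1r 2w}

issued = [0, 1, 2]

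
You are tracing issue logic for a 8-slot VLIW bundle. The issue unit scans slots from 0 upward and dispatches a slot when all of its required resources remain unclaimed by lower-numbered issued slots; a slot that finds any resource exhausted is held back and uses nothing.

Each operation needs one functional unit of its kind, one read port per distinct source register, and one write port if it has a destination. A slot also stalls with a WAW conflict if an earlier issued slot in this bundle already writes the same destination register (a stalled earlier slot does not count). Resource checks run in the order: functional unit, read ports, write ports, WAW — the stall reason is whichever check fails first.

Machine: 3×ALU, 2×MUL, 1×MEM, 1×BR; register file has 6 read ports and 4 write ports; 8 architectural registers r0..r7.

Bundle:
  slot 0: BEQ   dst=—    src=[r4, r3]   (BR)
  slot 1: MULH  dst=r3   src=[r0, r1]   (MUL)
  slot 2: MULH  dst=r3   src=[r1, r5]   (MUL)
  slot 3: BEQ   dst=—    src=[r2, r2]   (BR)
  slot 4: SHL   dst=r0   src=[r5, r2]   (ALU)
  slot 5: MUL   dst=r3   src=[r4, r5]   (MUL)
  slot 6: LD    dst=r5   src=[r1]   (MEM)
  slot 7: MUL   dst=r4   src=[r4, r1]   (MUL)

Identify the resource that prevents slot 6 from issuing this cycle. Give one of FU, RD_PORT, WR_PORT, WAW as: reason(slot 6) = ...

#0 BR src=r4,r3 dispatched  <A:3 Mu:2 Ld:1 B:0 rd:4 wr:4>
#1 MUL src=r0,r1 dispatched  <A:3 Mu:1 Ld:1 B:0 rd:2 wr:3>
#2 MUL src=r1,r5 held:WAW  <A:3 Mu:1 Ld:1 B:0 rd:2 wr:3>
#3 BR src=r2,r2 held:FU  <A:3 Mu:1 Ld:1 B:0 rd:2 wr:3>
#4 ALU src=r5,r2 dispatched  <A:2 Mu:1 Ld:1 B:0 rd:0 wr:2>
#5 MUL src=r4,r5 held:RD_PORT  <A:2 Mu:1 Ld:1 B:0 rd:0 wr:2>
#6 MEM src=r1 held:RD_PORT  <A:2 Mu:1 Ld:1 B:0 rd:0 wr:2>
#7 MUL src=r4,r1 held:RD_PORT  <A:2 Mu:1 Ld:1 B:0 rd:0 wr:2>

reason(slot 6) = RD_PORT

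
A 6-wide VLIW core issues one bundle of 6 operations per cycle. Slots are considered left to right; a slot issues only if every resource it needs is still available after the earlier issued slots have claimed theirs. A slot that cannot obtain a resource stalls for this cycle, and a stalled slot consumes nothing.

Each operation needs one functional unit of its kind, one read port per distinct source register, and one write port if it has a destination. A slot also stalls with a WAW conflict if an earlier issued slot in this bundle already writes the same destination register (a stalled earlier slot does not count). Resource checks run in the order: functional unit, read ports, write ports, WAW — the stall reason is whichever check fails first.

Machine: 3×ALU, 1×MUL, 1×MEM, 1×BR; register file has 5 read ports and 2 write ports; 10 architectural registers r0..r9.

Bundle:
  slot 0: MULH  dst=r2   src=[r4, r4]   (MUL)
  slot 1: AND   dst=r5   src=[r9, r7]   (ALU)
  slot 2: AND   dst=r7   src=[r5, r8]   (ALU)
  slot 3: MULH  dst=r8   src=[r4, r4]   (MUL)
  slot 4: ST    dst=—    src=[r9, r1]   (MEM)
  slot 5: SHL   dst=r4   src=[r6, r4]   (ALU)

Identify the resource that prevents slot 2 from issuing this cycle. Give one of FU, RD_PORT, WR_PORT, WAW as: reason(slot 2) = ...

reason(slot 2) = WR_PORT

  0. MUL→r2 ⇒ go  {3A/0Mu/1Ld/1B | 4r 1w}
  1. ALU→r5 ⇒ go  {2A/0Mu/1Ld/1B | 2r 0w}
  2. ALU→r7 ⇒ no(WR_PORT)  {2A/0Mu/1Ld/1B | 2r 0w}
  3. MUL→r8 ⇒ no(FU)  {2A/0Mu/1Ld/1B | 2r 0w}
  4. MEM ⇒ go  {2A/0Mu/0Ld/1B | 0r 0w}
  5. ALU→r4 ⇒ no(RD_PORT)  {2A/0Mu/0Ld/1B | 0r 0w}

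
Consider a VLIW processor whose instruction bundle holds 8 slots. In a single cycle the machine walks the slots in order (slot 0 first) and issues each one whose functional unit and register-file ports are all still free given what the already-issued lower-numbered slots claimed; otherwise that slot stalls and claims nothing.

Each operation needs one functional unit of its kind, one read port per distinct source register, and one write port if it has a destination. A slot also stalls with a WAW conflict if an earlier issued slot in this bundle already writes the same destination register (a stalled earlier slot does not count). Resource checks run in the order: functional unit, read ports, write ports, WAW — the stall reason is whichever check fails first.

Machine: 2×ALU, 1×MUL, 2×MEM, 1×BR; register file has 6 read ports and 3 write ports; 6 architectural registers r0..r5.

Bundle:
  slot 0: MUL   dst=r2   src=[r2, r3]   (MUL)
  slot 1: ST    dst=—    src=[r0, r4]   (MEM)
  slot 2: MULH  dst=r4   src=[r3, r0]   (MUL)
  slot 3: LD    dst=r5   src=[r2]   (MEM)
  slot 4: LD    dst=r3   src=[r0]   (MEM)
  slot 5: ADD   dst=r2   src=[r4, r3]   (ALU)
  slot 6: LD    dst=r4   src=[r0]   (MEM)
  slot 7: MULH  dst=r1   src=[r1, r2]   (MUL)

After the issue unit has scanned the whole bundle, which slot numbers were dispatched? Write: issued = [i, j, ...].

issued = [0, 1, 3]

  0. MUL→r2 ⇒ go  {2A/0Mu/2Ld/1B | 4r 2w}
  1. MEM ⇒ go  {2A/0Mu/1Ld/1B | 2r 2w}
  2. MUL→r4 ⇒ no(FU)  {2A/0Mu/1Ld/1B | 2r 2w}
  3. MEM→r5 ⇒ go  {2A/0Mu/0Ld/1B | 1r 1w}
  4. MEM→r3 ⇒ no(FU)  {2A/0Mu/0Ld/1B | 1r 1w}
  5. ALU→r2 ⇒ no(RD_PORT)  {2A/0Mu/0Ld/1B | 1r 1w}
  6. MEM→r4 ⇒ no(FU)  {2A/0Mu/0Ld/1B | 1r 1w}
  7. MUL→r1 ⇒ no(FU)  {2A/0Mu/0Ld/1B | 1r 1w}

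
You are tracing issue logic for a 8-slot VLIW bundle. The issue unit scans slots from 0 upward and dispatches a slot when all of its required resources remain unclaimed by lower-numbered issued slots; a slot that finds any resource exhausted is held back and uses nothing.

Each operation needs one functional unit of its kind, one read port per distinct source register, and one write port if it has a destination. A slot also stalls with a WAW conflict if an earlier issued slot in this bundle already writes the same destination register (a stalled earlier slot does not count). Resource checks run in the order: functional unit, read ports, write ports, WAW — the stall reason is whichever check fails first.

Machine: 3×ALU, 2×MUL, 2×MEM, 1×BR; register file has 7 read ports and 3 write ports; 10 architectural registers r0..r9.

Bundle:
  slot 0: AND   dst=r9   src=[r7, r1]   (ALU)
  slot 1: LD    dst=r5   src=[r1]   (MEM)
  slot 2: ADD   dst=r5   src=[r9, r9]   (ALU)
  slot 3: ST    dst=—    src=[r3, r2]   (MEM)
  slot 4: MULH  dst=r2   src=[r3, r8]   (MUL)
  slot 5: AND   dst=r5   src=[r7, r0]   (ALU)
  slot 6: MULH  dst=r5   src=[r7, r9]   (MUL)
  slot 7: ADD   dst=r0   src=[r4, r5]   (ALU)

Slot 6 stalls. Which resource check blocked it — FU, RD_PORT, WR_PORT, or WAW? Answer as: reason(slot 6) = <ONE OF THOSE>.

reason(slot 6) = RD_PORT

slot 0 (ALU): ISSUE — free A2,Mu2,Ld2,B1 rp5 wp2
slot 1 (MEM): ISSUE — free A2,Mu2,Ld1,B1 rp4 wp1
slot 2 (ALU): stall WAW — free A2,Mu2,Ld1,B1 rp4 wp1
slot 3 (MEM): ISSUE — free A2,Mu2,Ld0,B1 rp2 wp1
slot 4 (MUL): ISSUE — free A2,Mu1,Ld0,B1 rp0 wp0
slot 5 (ALU): stall RD_PORT — free A2,Mu1,Ld0,B1 rp0 wp0
slot 6 (MUL): stall RD_PORT — free A2,Mu1,Ld0,B1 rp0 wp0
slot 7 (ALU): stall RD_PORT — free A2,Mu1,Ld0,B1 rp0 wp0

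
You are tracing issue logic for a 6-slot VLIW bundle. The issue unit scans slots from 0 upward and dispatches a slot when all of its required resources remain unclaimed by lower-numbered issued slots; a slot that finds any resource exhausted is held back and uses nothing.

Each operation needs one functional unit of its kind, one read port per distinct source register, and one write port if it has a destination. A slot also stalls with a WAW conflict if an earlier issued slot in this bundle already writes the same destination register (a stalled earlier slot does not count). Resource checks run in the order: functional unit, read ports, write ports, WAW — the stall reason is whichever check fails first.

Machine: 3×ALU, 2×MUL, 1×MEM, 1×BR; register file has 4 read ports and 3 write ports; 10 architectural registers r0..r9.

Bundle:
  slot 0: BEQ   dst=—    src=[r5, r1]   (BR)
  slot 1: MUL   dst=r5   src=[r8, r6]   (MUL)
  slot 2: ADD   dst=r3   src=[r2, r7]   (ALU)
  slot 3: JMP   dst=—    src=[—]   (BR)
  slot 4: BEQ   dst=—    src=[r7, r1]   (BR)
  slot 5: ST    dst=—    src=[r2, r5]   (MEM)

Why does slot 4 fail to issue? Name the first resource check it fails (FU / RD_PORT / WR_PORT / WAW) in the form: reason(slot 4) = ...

reason(slot 4) = FU

(0) want 1×BR +2rd +0wr — yes → AL3|MU2|ME1|BR0|rd2|wr3
(1) want 1×MUL +2rd +1wr — yes → AL3|MU1|ME1|BR0|rd0|wr2
(2) want 1×ALU +2rd +1wr — RD_PORT → AL3|MU1|ME1|BR0|rd0|wr2
(3) want 1×BR +0rd +0wr — FU → AL3|MU1|ME1|BR0|rd0|wr2
(4) want 1×BR +2rd +0wr — FU → AL3|MU1|ME1|BR0|rd0|wr2
(5) want 1×MEM +2rd +0wr — RD_PORT → AL3|MU1|ME1|BR0|rd0|wr2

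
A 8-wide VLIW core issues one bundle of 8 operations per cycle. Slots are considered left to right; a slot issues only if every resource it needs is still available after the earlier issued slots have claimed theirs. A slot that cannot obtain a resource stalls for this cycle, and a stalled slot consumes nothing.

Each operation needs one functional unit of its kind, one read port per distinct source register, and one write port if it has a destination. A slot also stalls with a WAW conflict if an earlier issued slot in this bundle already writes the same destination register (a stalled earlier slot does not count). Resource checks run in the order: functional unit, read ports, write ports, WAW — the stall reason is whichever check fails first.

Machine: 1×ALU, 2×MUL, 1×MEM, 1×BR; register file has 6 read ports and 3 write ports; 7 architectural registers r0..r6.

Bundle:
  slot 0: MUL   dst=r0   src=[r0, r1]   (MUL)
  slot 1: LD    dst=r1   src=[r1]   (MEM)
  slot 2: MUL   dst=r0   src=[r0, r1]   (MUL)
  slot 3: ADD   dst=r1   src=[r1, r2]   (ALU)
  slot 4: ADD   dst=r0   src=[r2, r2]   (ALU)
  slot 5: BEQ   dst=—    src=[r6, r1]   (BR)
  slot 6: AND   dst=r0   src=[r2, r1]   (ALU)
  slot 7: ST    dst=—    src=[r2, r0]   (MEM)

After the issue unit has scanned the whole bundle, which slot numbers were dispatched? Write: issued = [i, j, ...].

issued = [0, 1, 5]

slot 0 (MUL): ISSUE — free A1,Mu1,Ld1,B1 rp4 wp2
slot 1 (MEM): ISSUE — free A1,Mu1,Ld0,B1 rp3 wp1
slot 2 (MUL): stall WAW — free A1,Mu1,Ld0,B1 rp3 wp1
slot 3 (ALU): stall WAW — free A1,Mu1,Ld0,B1 rp3 wp1
slot 4 (ALU): stall WAW — free A1,Mu1,Ld0,B1 rp3 wp1
slot 5 (BR): ISSUE — free A1,Mu1,Ld0,B0 rp1 wp1
slot 6 (ALU): stall RD_PORT — free A1,Mu1,Ld0,B0 rp1 wp1
slot 7 (MEM): stall FU — free A1,Mu1,Ld0,B0 rp1 wp1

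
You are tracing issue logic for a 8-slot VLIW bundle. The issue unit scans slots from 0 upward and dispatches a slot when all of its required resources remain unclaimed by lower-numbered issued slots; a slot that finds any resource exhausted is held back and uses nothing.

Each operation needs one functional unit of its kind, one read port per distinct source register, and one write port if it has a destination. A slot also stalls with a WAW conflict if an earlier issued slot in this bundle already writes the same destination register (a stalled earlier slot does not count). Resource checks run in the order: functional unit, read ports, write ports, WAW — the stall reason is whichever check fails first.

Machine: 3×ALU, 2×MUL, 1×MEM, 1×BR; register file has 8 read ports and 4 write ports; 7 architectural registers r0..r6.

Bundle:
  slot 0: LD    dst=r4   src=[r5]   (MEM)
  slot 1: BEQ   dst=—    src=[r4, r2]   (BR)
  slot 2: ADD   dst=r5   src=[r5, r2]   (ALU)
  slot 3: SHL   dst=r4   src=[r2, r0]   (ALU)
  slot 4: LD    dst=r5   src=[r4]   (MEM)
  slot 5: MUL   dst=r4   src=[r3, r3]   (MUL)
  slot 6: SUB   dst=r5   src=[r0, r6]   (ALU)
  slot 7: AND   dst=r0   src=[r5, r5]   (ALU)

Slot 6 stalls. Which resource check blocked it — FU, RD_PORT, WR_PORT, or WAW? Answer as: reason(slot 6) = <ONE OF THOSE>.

reason(slot 6) = WAW

#0 MEM src=r5 dispatched  <A:3 Mu:2 Ld:0 B:1 rd:7 wr:3>
#1 BR src=r4,r2 dispatched  <A:3 Mu:2 Ld:0 B:0 rd:5 wr:3>
#2 ALU src=r5,r2 dispatched  <A:2 Mu:2 Ld:0 B:0 rd:3 wr:2>
#3 ALU src=r2,r0 held:WAW  <A:2 Mu:2 Ld:0 B:0 rd:3 wr:2>
#4 MEM src=r4 held:FU  <A:2 Mu:2 Ld:0 B:0 rd:3 wr:2>
#5 MUL src=r3,r3 held:WAW  <A:2 Mu:2 Ld:0 B:0 rd:3 wr:2>
#6 ALU src=r0,r6 held:WAW  <A:2 Mu:2 Ld:0 B:0 rd:3 wr:2>
#7 ALU src=r5,r5 dispatched  <A:1 Mu:2 Ld:0 B:0 rd:2 wr:1>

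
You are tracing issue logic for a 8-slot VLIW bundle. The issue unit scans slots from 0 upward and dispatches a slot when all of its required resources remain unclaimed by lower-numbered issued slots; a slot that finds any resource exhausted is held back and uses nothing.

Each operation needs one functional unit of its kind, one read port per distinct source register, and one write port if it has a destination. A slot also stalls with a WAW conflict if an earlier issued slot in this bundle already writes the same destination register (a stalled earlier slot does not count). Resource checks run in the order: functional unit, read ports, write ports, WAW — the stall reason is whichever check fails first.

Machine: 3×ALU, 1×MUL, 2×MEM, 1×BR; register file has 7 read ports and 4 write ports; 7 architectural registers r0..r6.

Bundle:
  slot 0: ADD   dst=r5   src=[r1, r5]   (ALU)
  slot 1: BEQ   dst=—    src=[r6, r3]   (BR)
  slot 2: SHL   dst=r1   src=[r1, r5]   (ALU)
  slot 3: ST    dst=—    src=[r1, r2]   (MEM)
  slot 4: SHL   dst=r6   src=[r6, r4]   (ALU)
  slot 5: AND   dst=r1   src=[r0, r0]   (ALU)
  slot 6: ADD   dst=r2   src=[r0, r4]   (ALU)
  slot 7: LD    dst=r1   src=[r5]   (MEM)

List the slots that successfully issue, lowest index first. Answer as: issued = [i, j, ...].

issued = [0, 1, 2]

#0 ALU src=r1,r5 dispatched  <A:2 Mu:1 Ld:2 B:1 rd:5 wr:3>
#1 BR src=r6,r3 dispatched  <A:2 Mu:1 Ld:2 B:0 rd:3 wr:3>
#2 ALU src=r1,r5 dispatched  <A:1 Mu:1 Ld:2 B:0 rd:1 wr:2>
#3 MEM src=r1,r2 held:RD_PORT  <A:1 Mu:1 Ld:2 B:0 rd:1 wr:2>
#4 ALU src=r6,r4 held:RD_PORT  <A:1 Mu:1 Ld:2 B:0 rd:1 wr:2>
#5 ALU src=r0,r0 held:WAW  <A:1 Mu:1 Ld:2 B:0 rd:1 wr:2>
#6 ALU src=r0,r4 held:RD_PORT  <A:1 Mu:1 Ld:2 B:0 rd:1 wr:2>
#7 MEM src=r5 held:WAW  <A:1 Mu:1 Ld:2 B:0 rd:1 wr:2>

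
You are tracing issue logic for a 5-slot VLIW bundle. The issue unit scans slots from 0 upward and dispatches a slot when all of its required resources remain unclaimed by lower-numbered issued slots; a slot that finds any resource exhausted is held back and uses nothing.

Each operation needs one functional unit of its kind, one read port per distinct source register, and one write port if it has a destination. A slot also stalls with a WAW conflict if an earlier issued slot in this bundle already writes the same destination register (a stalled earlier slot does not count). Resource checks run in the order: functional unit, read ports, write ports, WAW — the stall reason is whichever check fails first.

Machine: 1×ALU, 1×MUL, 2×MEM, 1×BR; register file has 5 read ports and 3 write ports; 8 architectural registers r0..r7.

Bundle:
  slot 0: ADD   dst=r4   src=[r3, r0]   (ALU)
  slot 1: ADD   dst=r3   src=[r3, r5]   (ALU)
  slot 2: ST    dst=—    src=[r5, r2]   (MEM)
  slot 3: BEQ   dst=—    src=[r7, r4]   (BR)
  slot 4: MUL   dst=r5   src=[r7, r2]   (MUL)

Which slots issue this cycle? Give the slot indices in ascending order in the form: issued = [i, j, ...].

[0] ALU needs rd=2 wr=1: ok; after: ALU=0 MUL=1 MEM=2 BR=1, R=3, W=2
[1] ALU needs rd=2 wr=1: FU; after: ALU=0 MUL=1 MEM=2 BR=1, R=3, W=2
[2] MEM needs rd=2 wr=0: ok; after: ALU=0 MUL=1 MEM=1 BR=1, R=1, W=2
[3] BR needs rd=2 wr=0: RD_PORT; after: ALU=0 MUL=1 MEM=1 BR=1, R=1, W=2
[4] MUL needs rd=2 wr=1: RD_PORT; after: ALU=0 MUL=1 MEM=1 BR=1, R=1, W=2

issued = [0, 2]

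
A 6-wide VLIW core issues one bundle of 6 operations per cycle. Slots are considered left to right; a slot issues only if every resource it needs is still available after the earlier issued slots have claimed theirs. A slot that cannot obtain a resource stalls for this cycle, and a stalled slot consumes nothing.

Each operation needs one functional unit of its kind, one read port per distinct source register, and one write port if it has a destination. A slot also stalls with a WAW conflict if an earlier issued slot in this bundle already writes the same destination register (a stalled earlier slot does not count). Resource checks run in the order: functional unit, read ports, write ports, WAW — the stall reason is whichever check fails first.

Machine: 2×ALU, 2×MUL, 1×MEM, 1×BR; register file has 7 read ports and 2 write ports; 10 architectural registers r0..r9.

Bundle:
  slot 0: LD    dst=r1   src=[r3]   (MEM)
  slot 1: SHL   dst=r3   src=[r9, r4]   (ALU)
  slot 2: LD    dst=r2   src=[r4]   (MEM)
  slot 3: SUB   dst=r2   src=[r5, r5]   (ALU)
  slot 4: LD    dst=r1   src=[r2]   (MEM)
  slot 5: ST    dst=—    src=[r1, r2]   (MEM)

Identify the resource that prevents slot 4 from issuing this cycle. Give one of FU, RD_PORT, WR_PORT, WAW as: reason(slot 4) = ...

reason(slot 4) = FU

(0) want 1×MEM +1rd +1wr — yes → AL2|MU2|ME0|BR1|rd6|wr1
(1) want 1×ALU +2rd +1wr — yes → AL1|MU2|ME0|BR1|rd4|wr0
(2) want 1×MEM +1rd +1wr — FU → AL1|MU2|ME0|BR1|rd4|wr0
(3) want 1×ALU +1rd +1wr — WR_PORT → AL1|MU2|ME0|BR1|rd4|wr0
(4) want 1×MEM +1rd +1wr — FU → AL1|MU2|ME0|BR1|rd4|wr0
(5) want 1×MEM +2rd +0wr — FU → AL1|MU2|ME0|BR1|rd4|wr0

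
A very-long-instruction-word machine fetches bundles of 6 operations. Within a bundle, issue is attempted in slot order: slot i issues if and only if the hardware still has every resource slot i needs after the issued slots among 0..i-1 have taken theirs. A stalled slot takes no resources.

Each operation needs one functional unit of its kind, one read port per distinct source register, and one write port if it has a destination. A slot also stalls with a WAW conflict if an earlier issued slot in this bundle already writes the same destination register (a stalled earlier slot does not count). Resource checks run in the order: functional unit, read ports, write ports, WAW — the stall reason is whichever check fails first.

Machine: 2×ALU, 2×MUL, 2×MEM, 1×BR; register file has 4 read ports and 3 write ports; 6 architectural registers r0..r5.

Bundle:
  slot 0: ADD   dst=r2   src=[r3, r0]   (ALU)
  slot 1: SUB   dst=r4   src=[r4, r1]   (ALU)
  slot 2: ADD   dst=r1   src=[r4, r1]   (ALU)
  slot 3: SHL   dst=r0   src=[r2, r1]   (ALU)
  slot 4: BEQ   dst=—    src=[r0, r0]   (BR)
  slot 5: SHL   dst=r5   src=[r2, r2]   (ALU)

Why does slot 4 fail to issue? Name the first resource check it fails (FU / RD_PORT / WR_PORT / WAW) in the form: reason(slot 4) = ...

reason(slot 4) = RD_PORT

(0) want 1×ALU +2rd +1wr — yes → AL1|MU2|ME2|BR1|rd2|wr2
(1) want 1×ALU +2rd +1wr — yes → AL0|MU2|ME2|BR1|rd0|wr1
(2) want 1×ALU +2rd +1wr — FU → AL0|MU2|ME2|BR1|rd0|wr1
(3) want 1×ALU +2rd +1wr — FU → AL0|MU2|ME2|BR1|rd0|wr1
(4) want 1×BR +1rd +0wr — RD_PORT → AL0|MU2|ME2|BR1|rd0|wr1
(5) want 1×ALU +1rd +1wr — FU → AL0|MU2|ME2|BR1|rd0|wr1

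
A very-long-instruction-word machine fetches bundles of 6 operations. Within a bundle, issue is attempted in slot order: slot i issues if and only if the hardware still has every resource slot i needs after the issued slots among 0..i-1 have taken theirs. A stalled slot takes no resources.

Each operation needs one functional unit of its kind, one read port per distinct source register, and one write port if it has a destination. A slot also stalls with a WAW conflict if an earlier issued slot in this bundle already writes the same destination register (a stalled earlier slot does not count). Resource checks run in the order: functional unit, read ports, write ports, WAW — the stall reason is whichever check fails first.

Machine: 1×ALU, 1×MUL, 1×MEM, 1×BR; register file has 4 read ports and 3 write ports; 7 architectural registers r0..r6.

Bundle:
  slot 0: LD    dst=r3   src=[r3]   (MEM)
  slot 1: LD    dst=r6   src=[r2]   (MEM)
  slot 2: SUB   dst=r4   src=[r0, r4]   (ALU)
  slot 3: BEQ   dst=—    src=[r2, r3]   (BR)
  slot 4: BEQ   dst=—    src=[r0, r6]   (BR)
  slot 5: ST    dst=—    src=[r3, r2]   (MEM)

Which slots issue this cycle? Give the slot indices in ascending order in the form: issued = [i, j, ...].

slot 0 (MEM): ISSUE — free A1,Mu1,Ld0,B1 rp3 wp2
slot 1 (MEM): stall FU — free A1,Mu1,Ld0,B1 rp3 wp2
slot 2 (ALU): ISSUE — free A0,Mu1,Ld0,B1 rp1 wp1
slot 3 (BR): stall RD_PORT — free A0,Mu1,Ld0,B1 rp1 wp1
slot 4 (BR): stall RD_PORT — free A0,Mu1,Ld0,B1 rp1 wp1
slot 5 (MEM): stall FU — free A0,Mu1,Ld0,B1 rp1 wp1

issued = [0, 2]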